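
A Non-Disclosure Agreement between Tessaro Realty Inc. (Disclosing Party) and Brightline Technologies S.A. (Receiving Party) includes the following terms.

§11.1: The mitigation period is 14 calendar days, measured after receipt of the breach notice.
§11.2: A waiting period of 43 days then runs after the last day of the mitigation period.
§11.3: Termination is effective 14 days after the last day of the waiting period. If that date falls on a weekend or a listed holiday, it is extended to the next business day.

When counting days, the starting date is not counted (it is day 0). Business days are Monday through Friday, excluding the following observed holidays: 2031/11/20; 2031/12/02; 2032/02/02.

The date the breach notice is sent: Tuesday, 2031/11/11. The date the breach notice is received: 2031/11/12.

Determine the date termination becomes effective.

The last day of the mitigation period: 2031/11/12 + 14 days = 2031/11/26.
The last day of the waiting period: 43 calendar days after 2031/11/26 is 2032/01/08.
The date termination becomes effective: 2032/01/08 + 14 days = 2032/01/22. 2032/01/22 is a Thursday and is not a listed holiday, so no roll-forward applies.

2032/01/22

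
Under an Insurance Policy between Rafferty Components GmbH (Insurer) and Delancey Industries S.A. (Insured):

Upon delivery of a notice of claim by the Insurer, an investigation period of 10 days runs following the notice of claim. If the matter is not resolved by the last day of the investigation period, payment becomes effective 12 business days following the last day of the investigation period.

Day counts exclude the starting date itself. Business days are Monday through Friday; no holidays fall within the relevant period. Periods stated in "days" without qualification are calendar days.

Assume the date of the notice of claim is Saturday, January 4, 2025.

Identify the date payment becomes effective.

Adding 10 calendar days to January 4, 2025 gives January 14, 2025, which is the last day of the investigation period.
The date payment becomes effective: counting 12 business days from Tuesday, January 14, 2025 (Jan 15, Jan 16, Jan 17, Jan 20, …, Jan 28, Jan 29, Jan 30, skipping weekends) reaches Thursday, January 30, 2025.

January 30, 2025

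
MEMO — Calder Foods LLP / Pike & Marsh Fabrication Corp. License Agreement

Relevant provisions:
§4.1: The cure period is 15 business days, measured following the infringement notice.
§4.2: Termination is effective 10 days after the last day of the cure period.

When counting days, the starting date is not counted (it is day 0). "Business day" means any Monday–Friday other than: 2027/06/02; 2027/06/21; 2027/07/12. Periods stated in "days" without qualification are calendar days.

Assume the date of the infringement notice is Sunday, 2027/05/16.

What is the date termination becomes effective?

From Sunday, 2027/05/16, 15 business days (May 17, May 18, May 19, May 20, …, Jun 3, Jun 4, Jun 7, skipping weekends and the listed holiday on Jun 2) brings us to Monday, 2027/06/07, which is the last day of the cure period.
The date termination becomes effective: 10 calendar days after 2027/06/07 is 2027/06/17.

2027/06/17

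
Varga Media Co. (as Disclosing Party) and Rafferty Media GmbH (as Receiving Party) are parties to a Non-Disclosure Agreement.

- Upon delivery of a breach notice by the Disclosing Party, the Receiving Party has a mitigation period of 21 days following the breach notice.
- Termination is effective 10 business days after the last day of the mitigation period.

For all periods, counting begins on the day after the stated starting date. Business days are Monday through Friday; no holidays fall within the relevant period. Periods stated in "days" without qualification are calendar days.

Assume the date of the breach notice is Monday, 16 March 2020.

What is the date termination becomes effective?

20 April 2020

The last day of the mitigation period: 21 calendar days after 16 March 2020 is 6 April 2020.
The date termination becomes effective: 10 business days after Monday, 6 April 2020, skipping weekends — Apr 7, Apr 8, Apr 9, Apr 10, Apr 13, Apr 14, Apr 15, Apr 16, Apr 17, Apr 20 — lands on Monday, 20 April 2020.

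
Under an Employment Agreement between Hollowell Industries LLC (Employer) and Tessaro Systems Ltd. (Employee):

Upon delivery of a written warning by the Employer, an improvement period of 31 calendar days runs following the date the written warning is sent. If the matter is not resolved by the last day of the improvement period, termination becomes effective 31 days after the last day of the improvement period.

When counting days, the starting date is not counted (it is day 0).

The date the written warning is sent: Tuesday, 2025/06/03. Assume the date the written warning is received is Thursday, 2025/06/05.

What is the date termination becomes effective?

2025/08/04

The last day of the improvement period: 2025/06/03 + 31 days = 2025/07/04.
Adding 31 calendar days to 2025/07/04 gives 2025/08/04, which is the date termination becomes effective.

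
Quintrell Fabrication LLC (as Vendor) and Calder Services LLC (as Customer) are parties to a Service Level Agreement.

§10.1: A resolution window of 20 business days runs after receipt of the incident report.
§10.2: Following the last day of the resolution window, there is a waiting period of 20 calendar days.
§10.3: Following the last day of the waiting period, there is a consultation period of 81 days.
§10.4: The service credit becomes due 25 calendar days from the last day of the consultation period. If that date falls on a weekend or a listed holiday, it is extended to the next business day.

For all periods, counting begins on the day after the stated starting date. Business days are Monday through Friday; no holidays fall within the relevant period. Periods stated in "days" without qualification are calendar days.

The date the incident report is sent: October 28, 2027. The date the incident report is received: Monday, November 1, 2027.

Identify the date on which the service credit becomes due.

April 3, 2028

The last day of the resolution window: 20 business days after Monday, November 1, 2027, skipping weekends — Nov 2, Nov 3, Nov 4, Nov 5, …, Nov 25, Nov 26, Nov 29 — lands on Monday, November 29, 2027.
The last day of the waiting period: November 29, 2027 + 20 days = December 19, 2027.
Adding 81 calendar days to December 19, 2027 gives March 9, 2028, which is the last day of the consultation period.
Adding 25 calendar days to March 9, 2028 gives April 3, 2028, which is the date on which the service credit becomes due. April 3, 2028 is a Monday, so no roll-forward applies.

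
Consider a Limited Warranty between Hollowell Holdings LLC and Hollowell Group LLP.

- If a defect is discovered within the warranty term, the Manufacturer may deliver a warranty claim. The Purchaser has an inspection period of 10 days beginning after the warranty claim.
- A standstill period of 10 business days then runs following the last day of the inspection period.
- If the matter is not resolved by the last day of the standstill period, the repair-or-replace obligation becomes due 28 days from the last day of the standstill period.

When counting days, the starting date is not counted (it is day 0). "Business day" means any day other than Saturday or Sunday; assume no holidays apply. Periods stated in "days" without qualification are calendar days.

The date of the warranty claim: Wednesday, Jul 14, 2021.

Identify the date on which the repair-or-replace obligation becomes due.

The last day of the inspection period: Jul 14, 2021 + 10 days = Jul 24, 2021.
From Saturday, Jul 24, 2021, 10 business days (Jul 26, Jul 27, Jul 28, Jul 29, Jul 30, Aug 2, Aug 3, Aug 4, Aug 5, Aug 6, skipping weekends) brings us to Friday, Aug 6, 2021, which is the last day of the standstill period.
The date on which the repair-or-replace obligation becomes due: Aug 6, 2021 + 28 days = Sep 3, 2021.

Sep 3, 2021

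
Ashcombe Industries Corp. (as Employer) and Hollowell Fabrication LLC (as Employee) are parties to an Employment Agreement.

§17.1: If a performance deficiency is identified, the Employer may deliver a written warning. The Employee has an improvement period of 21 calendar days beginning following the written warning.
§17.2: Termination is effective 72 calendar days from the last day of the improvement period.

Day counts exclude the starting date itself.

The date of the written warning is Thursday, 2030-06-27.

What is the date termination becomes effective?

The last day of the improvement period: 21 calendar days after 2030-06-27 is 2030-07-18.
Adding 72 calendar days to 2030-07-18 gives 2030-09-28, which is the date termination becomes effective.

2030-09-28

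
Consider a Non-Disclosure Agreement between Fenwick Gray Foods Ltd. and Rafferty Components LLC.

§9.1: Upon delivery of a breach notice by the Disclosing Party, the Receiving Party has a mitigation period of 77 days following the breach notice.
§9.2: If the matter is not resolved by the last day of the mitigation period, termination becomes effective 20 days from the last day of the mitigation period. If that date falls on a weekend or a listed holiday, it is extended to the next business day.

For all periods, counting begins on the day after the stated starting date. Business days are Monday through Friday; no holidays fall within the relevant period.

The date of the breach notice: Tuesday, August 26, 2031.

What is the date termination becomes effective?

December 1, 2031

The last day of the mitigation period: 77 calendar days after August 26, 2031 is November 11, 2031.
Adding 20 calendar days to November 11, 2031 gives December 1, 2031, which is the date termination becomes effective. December 1, 2031 is a Monday, so no roll-forward applies.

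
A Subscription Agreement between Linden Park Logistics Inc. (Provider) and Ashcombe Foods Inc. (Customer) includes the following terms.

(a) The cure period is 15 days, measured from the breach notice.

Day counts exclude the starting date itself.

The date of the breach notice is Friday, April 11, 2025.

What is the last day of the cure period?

April 26, 2025

The last day of the cure period: April 11, 2025 + 15 days = April 26, 2025.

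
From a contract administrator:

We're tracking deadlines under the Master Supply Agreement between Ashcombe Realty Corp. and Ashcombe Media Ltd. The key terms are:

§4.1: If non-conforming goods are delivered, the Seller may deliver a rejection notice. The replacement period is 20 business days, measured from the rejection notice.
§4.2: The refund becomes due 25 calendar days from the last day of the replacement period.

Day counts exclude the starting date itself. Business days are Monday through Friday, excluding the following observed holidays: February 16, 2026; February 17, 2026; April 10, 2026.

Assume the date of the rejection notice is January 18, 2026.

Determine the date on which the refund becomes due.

March 10, 2026

From Sunday, January 18, 2026, 20 business days (Jan 19, Jan 20, Jan 21, Jan 22, …, Feb 11, Feb 12, Feb 13, skipping weekends) brings us to Friday, February 13, 2026, which is the last day of the replacement period.
Adding 25 calendar days to February 13, 2026 gives March 10, 2026, which is the date on which the refund becomes due.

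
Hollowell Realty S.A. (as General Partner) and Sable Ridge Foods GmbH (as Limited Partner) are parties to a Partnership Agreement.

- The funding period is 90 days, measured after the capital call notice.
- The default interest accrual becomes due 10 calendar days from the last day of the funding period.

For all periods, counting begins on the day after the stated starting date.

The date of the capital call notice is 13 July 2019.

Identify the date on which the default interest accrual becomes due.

21 October 2019

The last day of the funding period: 13 July 2019 + 90 days = 11 October 2019.
The date on which the default interest accrual becomes due: 11 October 2019 + 10 days = 21 October 2019.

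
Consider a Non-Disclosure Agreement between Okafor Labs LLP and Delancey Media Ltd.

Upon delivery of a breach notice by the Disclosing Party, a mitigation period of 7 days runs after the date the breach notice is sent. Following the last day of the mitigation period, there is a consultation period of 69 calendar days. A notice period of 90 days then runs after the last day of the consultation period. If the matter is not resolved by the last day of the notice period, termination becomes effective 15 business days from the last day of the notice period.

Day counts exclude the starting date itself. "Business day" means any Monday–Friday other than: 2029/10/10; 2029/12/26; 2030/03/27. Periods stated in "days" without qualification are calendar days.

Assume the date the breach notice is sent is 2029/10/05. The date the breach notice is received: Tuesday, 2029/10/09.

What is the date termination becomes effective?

Adding 7 calendar days to 2029/10/05 gives 2029/10/12, which is the last day of the mitigation period.
Adding 69 calendar days to 2029/10/12 gives 2029/12/20, which is the last day of the consultation period.
The last day of the notice period: 90 calendar days after 2029/12/20 is 2030/03/20.
The date termination becomes effective: counting 15 business days from Wednesday, 2030/03/20 (Mar 21, Mar 22, Mar 25, Mar 26, …, Apr 9, Apr 10, Apr 11, skipping weekends and the listed holiday on Mar 27) reaches Thursday, 2030/04/11.

2030/04/11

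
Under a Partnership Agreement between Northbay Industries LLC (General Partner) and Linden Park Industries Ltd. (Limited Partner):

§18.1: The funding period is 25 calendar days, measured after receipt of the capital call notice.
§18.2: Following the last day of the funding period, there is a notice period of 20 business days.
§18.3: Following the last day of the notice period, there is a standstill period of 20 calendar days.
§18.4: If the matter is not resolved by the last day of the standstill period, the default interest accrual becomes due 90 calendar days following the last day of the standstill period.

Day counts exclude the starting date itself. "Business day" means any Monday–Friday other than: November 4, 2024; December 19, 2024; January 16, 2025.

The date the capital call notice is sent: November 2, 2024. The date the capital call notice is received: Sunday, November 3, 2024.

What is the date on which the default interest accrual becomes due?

April 16, 2025

The last day of the funding period: November 3, 2024 + 25 days = November 28, 2024.
From Thursday, November 28, 2024, 20 business days (Nov 29, Dec 2, Dec 3, Dec 4, …, Dec 25, Dec 26, Dec 27, skipping weekends and the listed holiday on Dec 19) brings us to Friday, December 27, 2024, which is the last day of the notice period.
Adding 20 calendar days to December 27, 2024 gives January 16, 2025, which is the last day of the standstill period.
Adding 90 calendar days to January 16, 2025 gives April 16, 2025, which is the date on which the default interest accrual becomes due.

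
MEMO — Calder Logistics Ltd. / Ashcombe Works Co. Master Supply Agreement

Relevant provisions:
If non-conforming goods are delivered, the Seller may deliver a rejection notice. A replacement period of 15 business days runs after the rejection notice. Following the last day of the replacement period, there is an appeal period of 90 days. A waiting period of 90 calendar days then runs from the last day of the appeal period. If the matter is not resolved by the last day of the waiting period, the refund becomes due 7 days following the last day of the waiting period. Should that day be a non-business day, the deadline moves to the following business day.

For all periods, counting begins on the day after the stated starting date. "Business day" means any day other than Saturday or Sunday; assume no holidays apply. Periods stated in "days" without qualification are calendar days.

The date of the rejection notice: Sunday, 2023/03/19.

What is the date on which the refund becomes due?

2023/10/11

From Sunday, 2023/03/19, 15 business days (Mar 20, Mar 21, Mar 22, Mar 23, …, Apr 5, Apr 6, Apr 7, skipping weekends) brings us to Friday, 2023/04/07, which is the last day of the replacement period.
The last day of the appeal period: 2023/04/07 + 90 days = 2023/07/06.
The last day of the waiting period: 90 calendar days after 2023/07/06 is 2023/10/04.
Adding 7 calendar days to 2023/10/04 gives 2023/10/11, which is the date on which the refund becomes due. 2023/10/11 is a Wednesday, so no roll-forward applies.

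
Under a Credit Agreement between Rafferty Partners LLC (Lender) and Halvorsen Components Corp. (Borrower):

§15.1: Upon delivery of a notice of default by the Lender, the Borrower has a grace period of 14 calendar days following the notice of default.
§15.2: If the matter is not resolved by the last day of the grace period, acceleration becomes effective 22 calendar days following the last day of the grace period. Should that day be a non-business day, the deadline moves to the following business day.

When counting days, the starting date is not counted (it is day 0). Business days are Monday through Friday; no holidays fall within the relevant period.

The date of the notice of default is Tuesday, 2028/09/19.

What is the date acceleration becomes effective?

2028/10/25

The last day of the grace period: 2028/09/19 + 14 days = 2028/10/03.
The date acceleration becomes effective: 22 calendar days after 2028/10/03 is 2028/10/25. 2028/10/25 is a Wednesday, so no roll-forward applies.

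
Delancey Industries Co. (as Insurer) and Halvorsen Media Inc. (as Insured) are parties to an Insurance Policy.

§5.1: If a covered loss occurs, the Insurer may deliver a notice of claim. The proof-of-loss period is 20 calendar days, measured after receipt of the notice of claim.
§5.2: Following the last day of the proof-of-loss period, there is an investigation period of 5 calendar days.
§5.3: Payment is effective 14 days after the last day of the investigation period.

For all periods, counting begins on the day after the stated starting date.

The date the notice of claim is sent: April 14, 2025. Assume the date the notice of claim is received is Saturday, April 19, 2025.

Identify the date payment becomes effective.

The last day of the proof-of-loss period: April 19, 2025 + 20 days = May 9, 2025.
The last day of the investigation period: 5 calendar days after May 9, 2025 is May 14, 2025.
Adding 14 calendar days to May 14, 2025 gives May 28, 2025, which is the date payment becomes effective.

May 28, 2025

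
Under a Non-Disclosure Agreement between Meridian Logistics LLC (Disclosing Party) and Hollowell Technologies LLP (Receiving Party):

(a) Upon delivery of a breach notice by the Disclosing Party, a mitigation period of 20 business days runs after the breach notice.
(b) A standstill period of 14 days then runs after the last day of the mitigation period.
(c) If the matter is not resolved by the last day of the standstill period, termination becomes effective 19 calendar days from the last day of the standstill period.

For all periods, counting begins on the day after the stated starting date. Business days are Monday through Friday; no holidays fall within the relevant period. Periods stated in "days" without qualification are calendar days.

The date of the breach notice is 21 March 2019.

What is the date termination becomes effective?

21 May 2019

The last day of the mitigation period: counting 20 business days from Thursday, 21 March 2019 (Mar 22, Mar 25, Mar 26, Mar 27, …, Apr 16, Apr 17, Apr 18, skipping weekends) reaches Thursday, 18 April 2019.
The last day of the standstill period: 18 April 2019 + 14 days = 2 May 2019.
Adding 19 calendar days to 2 May 2019 gives 21 May 2019, which is the date termination becomes effective.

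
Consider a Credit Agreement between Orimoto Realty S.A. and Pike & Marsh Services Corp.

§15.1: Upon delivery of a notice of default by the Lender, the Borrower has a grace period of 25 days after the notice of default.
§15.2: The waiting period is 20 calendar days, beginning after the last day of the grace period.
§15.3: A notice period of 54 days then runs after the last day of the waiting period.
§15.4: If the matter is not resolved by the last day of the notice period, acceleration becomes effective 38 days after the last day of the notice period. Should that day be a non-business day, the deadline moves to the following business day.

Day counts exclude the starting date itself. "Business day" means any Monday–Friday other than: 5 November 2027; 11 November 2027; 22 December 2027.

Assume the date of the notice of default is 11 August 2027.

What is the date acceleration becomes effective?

27 December 2027

The last day of the grace period: 25 calendar days after 11 August 2027 is 5 September 2027.
Adding 20 calendar days to 5 September 2027 gives 25 September 2027, which is the last day of the waiting period.
Adding 54 calendar days to 25 September 2027 gives 18 November 2027, which is the last day of the notice period.
The date acceleration becomes effective: 38 calendar days after 18 November 2027 is 26 December 2027. That falls on a Sunday, so it rolls to the next business day, Monday, 27 December 2027.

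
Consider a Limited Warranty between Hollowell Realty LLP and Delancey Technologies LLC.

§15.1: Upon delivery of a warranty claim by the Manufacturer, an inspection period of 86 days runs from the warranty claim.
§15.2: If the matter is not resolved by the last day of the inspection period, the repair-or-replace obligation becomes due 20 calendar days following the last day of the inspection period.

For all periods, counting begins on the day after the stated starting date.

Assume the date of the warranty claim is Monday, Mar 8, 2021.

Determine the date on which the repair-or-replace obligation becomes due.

Jun 22, 2021

The last day of the inspection period: 86 calendar days after Mar 8, 2021 is Jun 2, 2021.
The date on which the repair-or-replace obligation becomes due: Jun 2, 2021 + 20 days = Jun 22, 2021.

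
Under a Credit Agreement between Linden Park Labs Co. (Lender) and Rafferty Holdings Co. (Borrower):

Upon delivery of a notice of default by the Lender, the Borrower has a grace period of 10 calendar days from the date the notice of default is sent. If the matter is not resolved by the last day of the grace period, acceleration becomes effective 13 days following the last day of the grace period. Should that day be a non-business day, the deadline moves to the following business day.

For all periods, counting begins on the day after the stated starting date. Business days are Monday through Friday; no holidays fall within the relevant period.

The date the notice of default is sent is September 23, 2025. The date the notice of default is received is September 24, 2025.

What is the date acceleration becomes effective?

The last day of the grace period: 10 calendar days after September 23, 2025 is October 3, 2025.
The date acceleration becomes effective: 13 calendar days after October 3, 2025 is October 16, 2025. October 16, 2025 is a Thursday, so no roll-forward applies.

October 16, 2025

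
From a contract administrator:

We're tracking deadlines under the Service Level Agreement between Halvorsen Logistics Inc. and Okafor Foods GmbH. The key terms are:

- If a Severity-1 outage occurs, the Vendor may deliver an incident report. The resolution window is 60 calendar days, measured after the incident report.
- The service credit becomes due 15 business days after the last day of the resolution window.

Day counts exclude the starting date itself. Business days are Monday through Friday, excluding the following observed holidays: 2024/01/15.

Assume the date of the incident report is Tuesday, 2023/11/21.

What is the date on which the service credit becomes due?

2024/02/09

The last day of the resolution window: 60 calendar days after 2023/11/21 is 2024/01/20.
The date on which the service credit becomes due: counting 15 business days from Saturday, 2024/01/20 (Jan 22, Jan 23, Jan 24, Jan 25, …, Feb 7, Feb 8, Feb 9, skipping weekends) reaches Friday, 2024/02/09.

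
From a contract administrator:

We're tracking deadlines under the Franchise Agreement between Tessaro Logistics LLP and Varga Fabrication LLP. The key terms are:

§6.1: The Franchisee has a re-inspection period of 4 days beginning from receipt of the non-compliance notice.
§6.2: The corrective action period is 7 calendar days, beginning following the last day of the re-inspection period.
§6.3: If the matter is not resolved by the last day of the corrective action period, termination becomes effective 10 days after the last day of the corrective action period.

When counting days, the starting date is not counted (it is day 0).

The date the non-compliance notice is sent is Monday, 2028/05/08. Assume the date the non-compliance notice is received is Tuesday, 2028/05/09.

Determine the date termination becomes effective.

Adding 4 calendar days to 2028/05/09 gives 2028/05/13, which is the last day of the re-inspection period.
The last day of the corrective action period: 7 calendar days after 2028/05/13 is 2028/05/20.
The date termination becomes effective: 10 calendar days after 2028/05/20 is 2028/05/30.

2028/05/30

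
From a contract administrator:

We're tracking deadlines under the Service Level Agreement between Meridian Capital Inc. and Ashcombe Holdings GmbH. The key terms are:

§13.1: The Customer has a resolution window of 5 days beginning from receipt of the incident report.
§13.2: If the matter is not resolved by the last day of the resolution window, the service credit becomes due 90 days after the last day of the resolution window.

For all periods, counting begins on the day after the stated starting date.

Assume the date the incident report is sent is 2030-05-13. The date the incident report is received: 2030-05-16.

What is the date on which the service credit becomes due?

The last day of the resolution window: 2030-05-16 + 5 days = 2030-05-21.
The date on which the service credit becomes due: 2030-05-21 + 90 days = 2030-08-19.

2030-08-19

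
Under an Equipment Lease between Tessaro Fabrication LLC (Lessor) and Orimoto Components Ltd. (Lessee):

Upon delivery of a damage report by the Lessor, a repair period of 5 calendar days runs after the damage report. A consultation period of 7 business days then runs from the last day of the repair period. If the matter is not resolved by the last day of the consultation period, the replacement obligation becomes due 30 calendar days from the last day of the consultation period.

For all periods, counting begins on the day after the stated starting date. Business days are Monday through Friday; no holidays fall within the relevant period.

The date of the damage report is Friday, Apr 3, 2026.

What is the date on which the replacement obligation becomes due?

The last day of the repair period: 5 calendar days after Apr 3, 2026 is Apr 8, 2026.
The last day of the consultation period: 7 business days after Wednesday, Apr 8, 2026, skipping weekends — Apr 9, Apr 10, Apr 13, Apr 14, Apr 15, Apr 16, Apr 17 — lands on Friday, Apr 17, 2026.
The date on which the replacement obligation becomes due: 30 calendar days after Apr 17, 2026 is May 17, 2026.

May 17, 2026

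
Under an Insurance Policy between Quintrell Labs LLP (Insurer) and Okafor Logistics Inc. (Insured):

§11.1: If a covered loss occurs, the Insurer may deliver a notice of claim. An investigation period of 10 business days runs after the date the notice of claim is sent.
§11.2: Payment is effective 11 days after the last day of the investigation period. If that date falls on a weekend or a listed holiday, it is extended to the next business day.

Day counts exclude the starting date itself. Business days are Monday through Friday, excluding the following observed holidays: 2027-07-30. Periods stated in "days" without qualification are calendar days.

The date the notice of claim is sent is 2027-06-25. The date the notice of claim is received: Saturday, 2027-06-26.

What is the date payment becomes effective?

2027-07-20

The last day of the investigation period: 10 business days after Friday, 2027-06-25, skipping weekends — Jun 28, Jun 29, Jun 30, Jul 1, Jul 2, Jul 5, Jul 6, Jul 7, Jul 8, Jul 9 — lands on Friday, 2027-07-09.
Adding 11 calendar days to 2027-07-09 gives 2027-07-20, which is the date payment becomes effective. 2027-07-20 is a Tuesday and is not a listed holiday, so no roll-forward applies.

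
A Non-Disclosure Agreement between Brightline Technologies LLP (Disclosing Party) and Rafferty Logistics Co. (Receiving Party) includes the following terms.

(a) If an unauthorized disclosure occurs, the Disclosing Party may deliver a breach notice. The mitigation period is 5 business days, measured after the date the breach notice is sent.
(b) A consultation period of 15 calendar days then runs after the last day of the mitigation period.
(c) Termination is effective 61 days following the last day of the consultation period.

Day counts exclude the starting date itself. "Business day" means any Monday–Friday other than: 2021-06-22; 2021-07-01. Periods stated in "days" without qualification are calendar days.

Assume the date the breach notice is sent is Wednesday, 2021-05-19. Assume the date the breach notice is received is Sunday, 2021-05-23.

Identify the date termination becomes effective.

2021-08-10

From Wednesday, 2021-05-19, 5 business days (May 20, May 21, May 24, May 25, May 26, skipping weekends) brings us to Wednesday, 2021-05-26, which is the last day of the mitigation period.
The last day of the consultation period: 2021-05-26 + 15 days = 2021-06-10.
Adding 61 calendar days to 2021-06-10 gives 2021-08-10, which is the date termination becomes effective.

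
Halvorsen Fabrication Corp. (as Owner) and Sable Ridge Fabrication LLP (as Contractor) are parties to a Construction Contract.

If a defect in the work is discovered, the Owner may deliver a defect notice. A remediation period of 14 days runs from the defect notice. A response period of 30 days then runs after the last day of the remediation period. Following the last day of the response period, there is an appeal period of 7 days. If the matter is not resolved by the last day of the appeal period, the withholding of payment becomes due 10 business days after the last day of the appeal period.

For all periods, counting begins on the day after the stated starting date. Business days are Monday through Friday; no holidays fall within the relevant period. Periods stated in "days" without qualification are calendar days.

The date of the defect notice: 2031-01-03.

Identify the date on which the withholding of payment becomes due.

2031-03-07

The last day of the remediation period: 2031-01-03 + 14 days = 2031-01-17.
Adding 30 calendar days to 2031-01-17 gives 2031-02-16, which is the last day of the response period.
The last day of the appeal period: 7 calendar days after 2031-02-16 is 2031-02-23.
The date on which the withholding of payment becomes due: counting 10 business days from Sunday, 2031-02-23 (Feb 24, Feb 25, Feb 26, Feb 27, Feb 28, Mar 3, Mar 4, Mar 5, Mar 6, Mar 7, skipping weekends) reaches Friday, 2031-03-07.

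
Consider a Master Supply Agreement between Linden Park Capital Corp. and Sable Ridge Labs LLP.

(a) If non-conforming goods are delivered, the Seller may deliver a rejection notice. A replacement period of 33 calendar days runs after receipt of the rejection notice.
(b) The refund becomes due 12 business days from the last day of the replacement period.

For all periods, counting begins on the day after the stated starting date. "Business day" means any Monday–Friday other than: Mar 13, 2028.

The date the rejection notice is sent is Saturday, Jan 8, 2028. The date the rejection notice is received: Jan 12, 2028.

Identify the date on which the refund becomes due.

Mar 1, 2028

Adding 33 calendar days to Jan 12, 2028 gives Feb 14, 2028, which is the last day of the replacement period.
The date on which the refund becomes due: counting 12 business days from Monday, Feb 14, 2028 (Feb 15, Feb 16, Feb 17, Feb 18, …, Feb 28, Feb 29, Mar 1, skipping weekends) reaches Wednesday, Mar 1, 2028.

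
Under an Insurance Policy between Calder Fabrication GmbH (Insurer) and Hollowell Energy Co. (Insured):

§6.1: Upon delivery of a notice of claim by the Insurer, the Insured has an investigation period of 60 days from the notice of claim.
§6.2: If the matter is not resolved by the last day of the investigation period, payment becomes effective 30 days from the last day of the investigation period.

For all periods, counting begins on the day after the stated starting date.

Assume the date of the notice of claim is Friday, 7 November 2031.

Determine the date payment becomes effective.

5 February 2032

The last day of the investigation period: 7 November 2031 + 60 days = 6 January 2032.
The date payment becomes effective: 30 calendar days after 6 January 2032 is 5 February 2032.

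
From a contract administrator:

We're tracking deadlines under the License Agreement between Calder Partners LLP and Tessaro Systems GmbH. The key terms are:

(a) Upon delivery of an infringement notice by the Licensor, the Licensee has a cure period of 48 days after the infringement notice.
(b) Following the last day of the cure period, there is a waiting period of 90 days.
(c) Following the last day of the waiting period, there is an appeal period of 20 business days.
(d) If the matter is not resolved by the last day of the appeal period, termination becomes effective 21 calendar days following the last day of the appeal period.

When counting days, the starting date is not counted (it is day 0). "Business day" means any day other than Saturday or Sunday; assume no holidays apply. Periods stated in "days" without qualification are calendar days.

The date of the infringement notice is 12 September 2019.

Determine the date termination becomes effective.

17 March 2020

The last day of the cure period: 12 September 2019 + 48 days = 30 October 2019.
Adding 90 calendar days to 30 October 2019 gives 28 January 2020, which is the last day of the waiting period.
From Tuesday, 28 January 2020, 20 business days (Jan 29, Jan 30, Jan 31, Feb 3, …, Feb 21, Feb 24, Feb 25, skipping weekends) brings us to Tuesday, 25 February 2020, which is the last day of the appeal period.
The date termination becomes effective: 25 February 2020 + 21 days = 17 March 2020.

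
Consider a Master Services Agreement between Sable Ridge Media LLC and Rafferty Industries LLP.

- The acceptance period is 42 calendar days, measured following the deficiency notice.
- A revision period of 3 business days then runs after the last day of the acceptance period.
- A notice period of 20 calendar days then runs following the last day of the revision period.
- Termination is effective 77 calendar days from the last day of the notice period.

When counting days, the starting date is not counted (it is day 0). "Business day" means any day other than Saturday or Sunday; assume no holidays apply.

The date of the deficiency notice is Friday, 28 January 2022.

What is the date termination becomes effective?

21 June 2022

Adding 42 calendar days to 28 January 2022 gives 11 March 2022, which is the last day of the acceptance period.
The last day of the revision period: counting 3 business days from Friday, 11 March 2022 (Mar 14, Mar 15, Mar 16, skipping weekends) reaches Wednesday, 16 March 2022.
The last day of the notice period: 20 calendar days after 16 March 2022 is 5 April 2022.
The date termination becomes effective: 77 calendar days after 5 April 2022 is 21 June 2022.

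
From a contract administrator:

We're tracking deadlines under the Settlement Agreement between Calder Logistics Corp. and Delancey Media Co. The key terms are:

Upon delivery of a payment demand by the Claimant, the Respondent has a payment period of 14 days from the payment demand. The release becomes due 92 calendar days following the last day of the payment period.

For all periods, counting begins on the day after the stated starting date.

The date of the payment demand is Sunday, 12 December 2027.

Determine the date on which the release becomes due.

The last day of the payment period: 14 calendar days after 12 December 2027 is 26 December 2027.
The date on which the release becomes due: 92 calendar days after 26 December 2027 is 27 March 2028.

27 March 2028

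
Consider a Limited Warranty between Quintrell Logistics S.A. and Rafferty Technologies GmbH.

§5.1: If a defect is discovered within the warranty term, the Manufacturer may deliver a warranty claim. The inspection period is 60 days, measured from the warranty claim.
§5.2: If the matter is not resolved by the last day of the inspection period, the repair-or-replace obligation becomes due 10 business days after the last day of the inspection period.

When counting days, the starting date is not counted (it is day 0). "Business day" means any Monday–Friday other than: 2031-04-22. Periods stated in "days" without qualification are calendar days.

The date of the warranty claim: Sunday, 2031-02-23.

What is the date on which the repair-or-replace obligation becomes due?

The last day of the inspection period: 2031-02-23 + 60 days = 2031-04-24.
From Thursday, 2031-04-24, 10 business days (Apr 25, Apr 28, Apr 29, Apr 30, May 1, May 2, May 5, May 6, May 7, May 8, skipping weekends) brings us to Thursday, 2031-05-08, which is the date on which the repair-or-replace obligation becomes due.

2031-05-08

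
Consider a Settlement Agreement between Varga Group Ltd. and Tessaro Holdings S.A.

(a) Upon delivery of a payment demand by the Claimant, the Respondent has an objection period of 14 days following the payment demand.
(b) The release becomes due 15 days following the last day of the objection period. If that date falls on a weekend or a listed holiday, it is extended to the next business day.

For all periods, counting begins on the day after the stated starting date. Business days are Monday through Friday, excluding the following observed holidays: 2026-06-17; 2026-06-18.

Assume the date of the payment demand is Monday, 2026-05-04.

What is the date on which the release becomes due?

The last day of the objection period: 2026-05-04 + 14 days = 2026-05-18.
The date on which the release becomes due: 2026-05-18 + 15 days = 2026-06-02. 2026-06-02 is a Tuesday and is not a listed holiday, so no roll-forward applies.

2026-06-02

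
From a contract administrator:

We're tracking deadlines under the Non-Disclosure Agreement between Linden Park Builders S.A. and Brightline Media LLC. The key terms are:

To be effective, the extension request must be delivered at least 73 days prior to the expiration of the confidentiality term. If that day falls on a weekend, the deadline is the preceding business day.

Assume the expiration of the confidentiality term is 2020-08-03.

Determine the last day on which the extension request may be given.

2020-08-03 minus 73 days is 2020-05-22. That is a Friday, so no adjustment is needed.

2020-05-22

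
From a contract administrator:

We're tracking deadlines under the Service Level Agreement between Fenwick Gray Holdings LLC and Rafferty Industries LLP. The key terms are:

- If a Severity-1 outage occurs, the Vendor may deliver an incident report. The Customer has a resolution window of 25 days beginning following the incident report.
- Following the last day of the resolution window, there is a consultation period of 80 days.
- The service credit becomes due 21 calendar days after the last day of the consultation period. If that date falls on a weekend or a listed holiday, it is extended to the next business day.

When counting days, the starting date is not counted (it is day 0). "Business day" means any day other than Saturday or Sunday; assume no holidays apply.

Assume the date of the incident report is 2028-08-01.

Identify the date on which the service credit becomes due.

2028-12-05

Adding 25 calendar days to 2028-08-01 gives 2028-08-26, which is the last day of the resolution window.
The last day of the consultation period: 80 calendar days after 2028-08-26 is 2028-11-14.
The date on which the service credit becomes due: 2028-11-14 + 21 days = 2028-12-05. 2028-12-05 is a Tuesday, so no roll-forward applies.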